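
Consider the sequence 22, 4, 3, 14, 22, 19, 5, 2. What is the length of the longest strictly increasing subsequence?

3

Track the smallest tail for each achievable length (strict):
22 → extends → [22]
4 → replaces 22 → [4]
3 → replaces 4 → [3]
14 → extends → [3, 14]
22 → extends → [3, 14, 22]
19 → replaces 22 → [3, 14, 19]
5 → replaces 14 → [3, 5, 19]
2 → replaces 3 → [2, 5, 19]
Three tails, so the longest strictly increasing subsequence has length 3 (e.g. 4, 14, 22).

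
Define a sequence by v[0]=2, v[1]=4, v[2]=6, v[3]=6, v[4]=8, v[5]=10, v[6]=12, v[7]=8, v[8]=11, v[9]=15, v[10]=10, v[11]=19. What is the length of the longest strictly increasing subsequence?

Track the smallest tail for each achievable length (strict):
2 → extends → [2]
4 → extends → [2, 4]
6 → extends → [2, 4, 6]
6 → already a tail → [2, 4, 6]
8 → extends → [2, 4, 6, 8]
10 → extends → [2, 4, 6, 8, 10]
12 → extends → [2, 4, 6, 8, 10, 12]
8 → already a tail → [2, 4, 6, 8, 10, 12]
11 → replaces 12 → [2, 4, 6, 8, 10, 11]
15 → extends → [2, 4, 6, 8, 10, 11, 15]
10 → already a tail → [2, 4, 6, 8, 10, 11, 15]
19 → extends → [2, 4, 6, 8, 10, 11, 15, 19]
Eight tails, so the longest strictly increasing subsequence has length 8 (e.g. 2, 4, 6, 8, 10, 12, 15, 19).

8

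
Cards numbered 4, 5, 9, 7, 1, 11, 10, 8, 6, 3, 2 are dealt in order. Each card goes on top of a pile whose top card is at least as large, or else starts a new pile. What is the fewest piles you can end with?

4

The minimum number of non-increasing subsequences covering a sequence equals the length of its longest strictly increasing subsequence.
LIS length is 4 (e.g. 4, 5, 9, 11), so 4 piles are needed.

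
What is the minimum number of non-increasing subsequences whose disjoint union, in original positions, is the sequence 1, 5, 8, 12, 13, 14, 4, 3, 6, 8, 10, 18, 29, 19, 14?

8

The minimum number of non-increasing subsequences covering a sequence equals the length of its longest strictly increasing subsequence.
LIS length is 8 (e.g. 1, 5, 8, 12, 13, 14, 18, 29), so 8 piles are needed.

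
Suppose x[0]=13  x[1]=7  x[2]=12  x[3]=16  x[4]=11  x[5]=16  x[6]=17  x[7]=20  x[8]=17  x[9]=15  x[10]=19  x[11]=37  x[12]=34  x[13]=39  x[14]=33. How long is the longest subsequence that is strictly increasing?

Track the smallest tail for each achievable length (strict):
13 → extends → [13]
7 → replaces 13 → [7]
12 → extends → [7, 12]
16 → extends → [7, 12, 16]
11 → replaces 12 → [7, 11, 16]
16 → already a tail → [7, 11, 16]
17 → extends → [7, 11, 16, 17]
20 → extends → [7, 11, 16, 17, 20]
17 → already a tail → [7, 11, 16, 17, 20]
15 → replaces 16 → [7, 11, 15, 17, 20]
19 → replaces 20 → [7, 11, 15, 17, 19]
37 → extends → [7, 11, 15, 17, 19, 37]
34 → replaces 37 → [7, 11, 15, 17, 19, 34]
39 → extends → [7, 11, 15, 17, 19, 34, 39]
33 → replaces 34 → [7, 11, 15, 17, 19, 33, 39]
Seven tails, so the longest strictly increasing subsequence has length 7 (e.g. 7, 12, 16, 17, 20, 37, 39).

7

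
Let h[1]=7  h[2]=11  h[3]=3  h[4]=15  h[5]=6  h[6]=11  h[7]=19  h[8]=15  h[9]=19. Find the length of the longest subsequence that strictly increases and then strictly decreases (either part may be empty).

5

inc[i] = longest strictly increasing subsequence ending at i; dec[i] = longest strictly decreasing subsequence starting at i:
i:      1  2  3  4  5  6  7  8  9
h[i]:   7 11  3 15  6 11 19 15 19
inc:    1  2  1  3  2  3  4  4  5
dec:    2  2  1  2  1  1  2  1  1
Best peak at i=7 (value 19): inc=4, dec=2, length 4+2−1 = 5.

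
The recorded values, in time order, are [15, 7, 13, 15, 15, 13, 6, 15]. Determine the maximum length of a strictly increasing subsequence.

3

Let dp[i] be the length of the longest such subsequence ending at index i:
i:      1  2  3  4  5  6  7  8
a[i]:  15  7 13 15 15 13  6 15
dp:     1  1  2  3  3  2  1  3
Maximum dp value is 3.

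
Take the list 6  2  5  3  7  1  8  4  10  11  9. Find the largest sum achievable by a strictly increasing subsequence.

Let S[i] be the best sum of a strictly increasing subsequence ending at i:
i:      1  2  3  4  5  6  7  8  9 10 11
a[i]:   6  2  5  3  7  1  8  4 10 11  9
S:      6  2  7  5 14  1 22  9 32 43 31
Maximum is 43 (e.g. 2 + 5 + 7 + 8 + 10 + 11).

43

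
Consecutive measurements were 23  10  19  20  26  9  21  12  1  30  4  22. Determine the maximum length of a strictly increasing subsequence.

Let dp[i] be the length of the longest such subsequence ending at index i:
i:      1  2  3  4  5  6  7  8  9 10 11 12
a[i]:  23 10 19 20 26  9 21 12  1 30  4 22
dp:     1  1  2  3  4  1  4  2  1  5  2  5
Maximum dp value is 5.

5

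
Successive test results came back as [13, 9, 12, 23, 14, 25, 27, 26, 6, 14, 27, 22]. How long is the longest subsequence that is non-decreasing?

6

Track the smallest tail for each achievable length (allowing ties):
13 → extends → [13]
9 → replaces 13 → [9]
12 → extends → [9, 12]
23 → extends → [9, 12, 23]
14 → replaces 23 → [9, 12, 14]
25 → extends → [9, 12, 14, 25]
27 → extends → [9, 12, 14, 25, 27]
26 → replaces 27 → [9, 12, 14, 25, 26]
6 → replaces 9 → [6, 12, 14, 25, 26]
14 → replaces 25 → [6, 12, 14, 14, 26]
27 → extends → [6, 12, 14, 14, 26, 27]
22 → replaces 26 → [6, 12, 14, 14, 22, 27]
Six tails, so the longest non-decreasing subsequence has length 6 (e.g. 9, 12, 23, 25, 27, 27).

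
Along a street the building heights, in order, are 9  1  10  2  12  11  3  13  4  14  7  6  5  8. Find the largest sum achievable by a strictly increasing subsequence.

58

Let S[i] be the best sum of a strictly increasing subsequence ending at i:
i:      1  2  3  4  5  6  7  8  9 10 11 12 13 14
a[i]:   9  1 10  2 12 11  3 13  4 14  7  6  5  8
S:      9  1 19  3 31 30  6 44 10 58 17 16 15 25
Maximum is 58 (e.g. 9 + 10 + 12 + 13 + 14).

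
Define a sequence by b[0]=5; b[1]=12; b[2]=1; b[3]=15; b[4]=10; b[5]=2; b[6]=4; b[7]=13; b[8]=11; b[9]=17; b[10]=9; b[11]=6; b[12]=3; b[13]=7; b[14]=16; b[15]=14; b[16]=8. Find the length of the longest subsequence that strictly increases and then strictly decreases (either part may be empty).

8

inc[i] = longest strictly increasing subsequence ending at i; dec[i] = longest strictly decreasing subsequence starting at i:
i:      0  1  2  3  4  5  6  7  8  9 10 11 12 13 14 15 16
b[i]:   5 12  1 15 10  2  4 13 11 17  9  6  3  7 16 14  8
inc:    1  2  1  3  2  2  3  4  4  5  4  4  3  5  6  6  6
dec:    3  5  1  6  4  1  2  5  4  4  3  2  1  1  3  2  1
Best peak at i=3 (value 15): inc=3, dec=6, length 3+6−1 = 8.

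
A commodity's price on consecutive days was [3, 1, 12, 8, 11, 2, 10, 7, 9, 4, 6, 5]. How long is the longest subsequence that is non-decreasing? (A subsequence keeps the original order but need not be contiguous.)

Track the smallest tail for each achievable length (allowing ties):
3 → extends → [3]
1 → replaces 3 → [1]
12 → extends → [1, 12]
8 → replaces 12 → [1, 8]
11 → extends → [1, 8, 11]
2 → replaces 8 → [1, 2, 11]
10 → replaces 11 → [1, 2, 10]
7 → replaces 10 → [1, 2, 7]
9 → extends → [1, 2, 7, 9]
4 → replaces 7 → [1, 2, 4, 9]
6 → replaces 9 → [1, 2, 4, 6]
5 → replaces 6 → [1, 2, 4, 5]
Four tails, so the longest non-decreasing subsequence has length 4 (e.g. 1, 2, 7, 9).

4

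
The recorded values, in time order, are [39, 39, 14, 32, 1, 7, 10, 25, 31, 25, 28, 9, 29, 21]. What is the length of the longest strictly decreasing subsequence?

Let dp[i] be the longest strictly decreasing subsequence ending at i:
i:      1  2  3  4  5  6  7  8  9 10 11 12 13 14
a[i]:  39 39 14 32  1  7 10 25 31 25 28  9 29 21
dp:     1  1  2  2  3  3  3  3  3  4  4  5  4  5
Maximum is 5.

5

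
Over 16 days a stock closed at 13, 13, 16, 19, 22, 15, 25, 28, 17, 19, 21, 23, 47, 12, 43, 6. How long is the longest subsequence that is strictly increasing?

Let dp[i] be the length of the longest such subsequence ending at index i:
i:      1  2  3  4  5  6  7  8  9 10 11 12 13 14 15 16
a[i]:  13 13 16 19 22 15 25 28 17 19 21 23 47 12 43  6
dp:     1  1  2  3  4  2  5  6  3  4  5  6  7  1  7  1
Maximum dp value is 7.

7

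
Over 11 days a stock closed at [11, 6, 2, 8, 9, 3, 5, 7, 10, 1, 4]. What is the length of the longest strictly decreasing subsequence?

Negate each value so 'decreasing' becomes 'increasing', then run patience tails on the negated sequence:
-11 → extends → [-11]
-6 → extends → [-11, -6]
-2 → extends → [-11, -6, -2]
-8 → replaces -6 → [-11, -8, -2]
-9 → replaces -8 → [-11, -9, -2]
-3 → replaces -2 → [-11, -9, -3]
-5 → replaces -3 → [-11, -9, -5]
-7 → replaces -5 → [-11, -9, -7]
-10 → replaces -9 → [-11, -10, -7]
-1 → extends → [-11, -10, -7, -1]
-4 → replaces -1 → [-11, -10, -7, -4]
Four tails, so the longest strictly decreasing subsequence of the original has length 4.

4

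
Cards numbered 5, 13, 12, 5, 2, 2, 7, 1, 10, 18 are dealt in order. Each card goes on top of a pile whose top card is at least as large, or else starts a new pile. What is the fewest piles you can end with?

4

Place each on the leftmost legal pile:
5 → new pile 1 (tops now [5])
13 → new pile 2 (tops now [5, 13])
12 → pile 2 (tops now [5, 12])
5 → pile 1 (tops now [5, 12])
2 → pile 1 (tops now [2, 12])
2 → pile 1 (tops now [2, 12])
7 → pile 2 (tops now [2, 7])
1 → pile 1 (tops now [1, 7])
10 → new pile 3 (tops now [1, 7, 10])
18 → new pile 4 (tops now [1, 7, 10, 18])
Four piles.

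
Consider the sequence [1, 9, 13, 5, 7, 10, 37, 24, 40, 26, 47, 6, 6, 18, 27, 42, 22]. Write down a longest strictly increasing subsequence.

Patience tails give the LIS length; then backtrack through the dp parents:
1 → extends → [1]
9 → extends → [1, 9]
13 → extends → [1, 9, 13]
5 → replaces 9 → [1, 5, 13]
7 → replaces 13 → [1, 5, 7]
10 → extends → [1, 5, 7, 10]
37 → extends → [1, 5, 7, 10, 37]
24 → replaces 37 → [1, 5, 7, 10, 24]
40 → extends → [1, 5, 7, 10, 24, 40]
26 → replaces 40 → [1, 5, 7, 10, 24, 26]
47 → extends → [1, 5, 7, 10, 24, 26, 47]
6 → replaces 7 → [1, 5, 6, 10, 24, 26, 47]
6 → already a tail → [1, 5, 6, 10, 24, 26, 47]
18 → replaces 24 → [1, 5, 6, 10, 18, 26, 47]
27 → replaces 47 → [1, 5, 6, 10, 18, 26, 27]
42 → extends → [1, 5, 6, 10, 18, 26, 27, 42]
22 → replaces 26 → [1, 5, 6, 10, 18, 22, 27, 42]
Length 8; one witness is 1, 5, 7, 10, 24, 26, 27, 42.

1, 5, 7, 10, 24, 26, 27, 42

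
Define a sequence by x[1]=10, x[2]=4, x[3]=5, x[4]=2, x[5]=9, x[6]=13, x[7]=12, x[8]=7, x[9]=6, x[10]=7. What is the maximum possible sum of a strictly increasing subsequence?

31

Let S[i] be the best sum of a strictly increasing subsequence ending at i:
i:      1  2  3  4  5  6  7  8  9 10
x[i]:  10  4  5  2  9 13 12  7  6  7
S:     10  4  9  2 18 31 30 16 15 22
Maximum is 31 (e.g. 4 + 5 + 9 + 13).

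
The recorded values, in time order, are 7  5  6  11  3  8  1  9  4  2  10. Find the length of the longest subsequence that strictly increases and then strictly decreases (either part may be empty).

inc[i] = longest strictly increasing subsequence ending at i; dec[i] = longest strictly decreasing subsequence starting at i:
i:      1  2  3  4  5  6  7  8  9 10 11
a[i]:   7  5  6 11  3  8  1  9  4  2 10
inc:    1  1  2  3  1  3  1  4  2  2  5
dec:    4  3  3  4  2  3  1  3  2  1  1
Best peak at i=4 (value 11): inc=3, dec=4, length 3+4−1 = 6.

6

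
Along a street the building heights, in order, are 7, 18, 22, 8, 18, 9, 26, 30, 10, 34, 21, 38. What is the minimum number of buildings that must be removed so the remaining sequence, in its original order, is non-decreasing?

5

Fewest deletions = n − (longest non-decreasing subsequence).
Patience tails:
7 → extends → [7]
18 → extends → [7, 18]
22 → extends → [7, 18, 22]
8 → replaces 18 → [7, 8, 22]
18 → replaces 22 → [7, 8, 18]
9 → replaces 18 → [7, 8, 9]
26 → extends → [7, 8, 9, 26]
30 → extends → [7, 8, 9, 26, 30]
10 → replaces 26 → [7, 8, 9, 10, 30]
34 → extends → [7, 8, 9, 10, 30, 34]
21 → replaces 30 → [7, 8, 9, 10, 21, 34]
38 → extends → [7, 8, 9, 10, 21, 34, 38]
Longest non-decreasing subsequence has length 7, so deletions = 12 − 7 = 5.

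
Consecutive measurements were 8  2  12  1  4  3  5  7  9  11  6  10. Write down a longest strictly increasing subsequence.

2, 4, 5, 7, 9, 11

Patience tails give the LIS length; then backtrack through the dp parents:
8 → extends → [8]
2 → replaces 8 → [2]
12 → extends → [2, 12]
1 → replaces 2 → [1, 12]
4 → replaces 12 → [1, 4]
3 → replaces 4 → [1, 3]
5 → extends → [1, 3, 5]
7 → extends → [1, 3, 5, 7]
9 → extends → [1, 3, 5, 7, 9]
11 → extends → [1, 3, 5, 7, 9, 11]
6 → replaces 7 → [1, 3, 5, 6, 9, 11]
10 → replaces 11 → [1, 3, 5, 6, 9, 10]
Length 6; one witness is 2, 4, 5, 7, 9, 11.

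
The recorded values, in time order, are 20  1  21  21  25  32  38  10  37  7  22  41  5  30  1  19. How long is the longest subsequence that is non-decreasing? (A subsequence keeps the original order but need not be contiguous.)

7

Let dp[i] be the length of the longest such subsequence ending at index i:
i:      1  2  3  4  5  6  7  8  9 10 11 12 13 14 15 16
a[i]:  20  1 21 21 25 32 38 10 37  7 22 41  5 30  1 19
dp:     1  1  2  3  4  5  6  2  6  2  4  7  2  5  2  3
Maximum dp value is 7.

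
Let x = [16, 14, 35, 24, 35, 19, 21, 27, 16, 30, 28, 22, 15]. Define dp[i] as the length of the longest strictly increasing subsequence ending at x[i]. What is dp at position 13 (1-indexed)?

dp[i] = 1 + max{dp[j] : j<i, x[j]<x[i]} (or 1 if no such j):
i:      1  2  3  4  5  6  7  8  9 10 11 12 13
x[i]:  16 14 35 24 35 19 21 27 16 30 28 22 15
dp:     1  1  2  2  3  2  3  4  2  5  5  4  2
At index 13 the value is 2.

2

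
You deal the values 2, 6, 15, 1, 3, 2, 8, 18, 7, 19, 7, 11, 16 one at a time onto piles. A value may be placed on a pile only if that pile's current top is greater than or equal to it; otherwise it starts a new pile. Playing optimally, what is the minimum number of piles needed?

5

The minimum number of non-increasing subsequences covering a sequence equals the length of its longest strictly increasing subsequence.
LIS length is 5 (e.g. 2, 6, 15, 18, 19), so 5 piles are needed.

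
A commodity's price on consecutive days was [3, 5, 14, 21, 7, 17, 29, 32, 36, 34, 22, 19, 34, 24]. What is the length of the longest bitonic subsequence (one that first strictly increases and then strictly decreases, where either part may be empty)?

10

inc[i] = longest strictly increasing subsequence ending at i; dec[i] = longest strictly decreasing subsequence starting at i:
i:      1  2  3  4  5  6  7  8  9 10 11 12 13 14
a[i]:   3  5 14 21  7 17 29 32 36 34 22 19 34 24
inc:    1  2  3  4  3  4  5  6  7  7  5  5  7  6
dec:    1  1  2  2  1  1  3  3  4  3  2  1  2  1
Best peak at i=9 (value 36): inc=7, dec=4, length 7+4−1 = 10.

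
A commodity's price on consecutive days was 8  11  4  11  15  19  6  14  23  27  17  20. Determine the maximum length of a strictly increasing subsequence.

6

Track the smallest tail for each achievable length (strict):
8 → extends → [8]
11 → extends → [8, 11]
4 → replaces 8 → [4, 11]
11 → already a tail → [4, 11]
15 → extends → [4, 11, 15]
19 → extends → [4, 11, 15, 19]
6 → replaces 11 → [4, 6, 15, 19]
14 → replaces 15 → [4, 6, 14, 19]
23 → extends → [4, 6, 14, 19, 23]
27 → extends → [4, 6, 14, 19, 23, 27]
17 → replaces 19 → [4, 6, 14, 17, 23, 27]
20 → replaces 23 → [4, 6, 14, 17, 20, 27]
Six tails, so the longest strictly increasing subsequence has length 6 (e.g. 8, 11, 15, 19, 23, 27).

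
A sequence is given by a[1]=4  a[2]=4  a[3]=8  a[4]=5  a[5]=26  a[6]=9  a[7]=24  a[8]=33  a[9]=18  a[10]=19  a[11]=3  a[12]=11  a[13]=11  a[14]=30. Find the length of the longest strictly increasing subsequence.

Let dp[i] be the length of the longest such subsequence ending at index i:
i:      1  2  3  4  5  6  7  8  9 10 11 12 13 14
a[i]:   4  4  8  5 26  9 24 33 18 19  3 11 11 30
dp:     1  1  2  2  3  3  4  5  4  5  1  4  4  6
Maximum dp value is 6.

6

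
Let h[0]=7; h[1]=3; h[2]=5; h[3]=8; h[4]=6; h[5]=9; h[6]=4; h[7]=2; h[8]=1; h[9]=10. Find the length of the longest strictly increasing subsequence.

Track the smallest tail for each achievable length (strict):
7 → extends → [7]
3 → replaces 7 → [3]
5 → extends → [3, 5]
8 → extends → [3, 5, 8]
6 → replaces 8 → [3, 5, 6]
9 → extends → [3, 5, 6, 9]
4 → replaces 5 → [3, 4, 6, 9]
2 → replaces 3 → [2, 4, 6, 9]
1 → replaces 2 → [1, 4, 6, 9]
10 → extends → [1, 4, 6, 9, 10]
Five tails, so the longest strictly increasing subsequence has length 5 (e.g. 3, 5, 8, 9, 10).

5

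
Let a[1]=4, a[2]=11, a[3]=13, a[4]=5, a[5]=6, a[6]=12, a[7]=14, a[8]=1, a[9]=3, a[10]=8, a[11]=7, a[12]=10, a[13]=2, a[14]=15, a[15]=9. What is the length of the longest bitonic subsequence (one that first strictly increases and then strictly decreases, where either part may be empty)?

inc[i] = longest strictly increasing subsequence ending at i; dec[i] = longest strictly decreasing subsequence starting at i:
i:      1  2  3  4  5  6  7  8  9 10 11 12 13 14 15
a[i]:   4 11 13  5  6 12 14  1  3  8  7 10  2 15  9
inc:    1  2  3  2  3  4  5  1  2  4  4  5  2  6  5
dec:    3  4  5  3  3  4  4  1  2  3  2  2  1  2  1
Best peak at i=7 (value 14): inc=5, dec=4, length 5+4−1 = 8.

8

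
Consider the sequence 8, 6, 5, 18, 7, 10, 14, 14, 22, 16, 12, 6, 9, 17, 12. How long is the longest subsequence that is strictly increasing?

Let dp[i] be the length of the longest such subsequence ending at index i:
i:      1  2  3  4  5  6  7  8  9 10 11 12 13 14 15
a[i]:   8  6  5 18  7 10 14 14 22 16 12  6  9 17 12
dp:     1  1  1  2  2  3  4  4  5  5  4  2  3  6  4
Maximum dp value is 6.

6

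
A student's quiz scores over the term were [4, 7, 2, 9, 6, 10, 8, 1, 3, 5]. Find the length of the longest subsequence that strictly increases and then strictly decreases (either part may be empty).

inc[i] = longest strictly increasing subsequence ending at i; dec[i] = longest strictly decreasing subsequence starting at i:
i:      1  2  3  4  5  6  7  8  9 10
a[i]:   4  7  2  9  6 10  8  1  3  5
inc:    1  2  1  3  2  4  3  1  2  3
dec:    3  3  2  3  2  3  2  1  1  1
Best peak at i=6 (value 10): inc=4, dec=3, length 4+3−1 = 6.

6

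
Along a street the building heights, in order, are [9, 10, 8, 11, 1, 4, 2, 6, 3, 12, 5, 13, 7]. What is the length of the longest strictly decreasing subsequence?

Let dp[i] be the longest strictly decreasing subsequence ending at i:
i:      1  2  3  4  5  6  7  8  9 10 11 12 13
a[i]:   9 10  8 11  1  4  2  6  3 12  5 13  7
dp:     1  1  2  1  3  3  4  3  4  1  4  1  3
Maximum is 4.

4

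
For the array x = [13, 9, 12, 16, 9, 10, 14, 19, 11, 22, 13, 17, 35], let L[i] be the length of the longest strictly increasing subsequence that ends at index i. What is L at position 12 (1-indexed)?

dp[i] = 1 + max{dp[j] : j<i, x[j]<x[i]} (or 1 if no such j):
i:      1  2  3  4  5  6  7  8  9 10 11 12 13
x[i]:  13  9 12 16  9 10 14 19 11 22 13 17 35
dp:     1  1  2  3  1  2  3  4  3  5  4  5  6
At index 12 the value is 5.

5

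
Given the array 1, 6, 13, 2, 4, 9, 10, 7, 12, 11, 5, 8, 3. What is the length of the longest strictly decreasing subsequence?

Let dp[i] be the longest strictly decreasing subsequence ending at i:
i:      1  2  3  4  5  6  7  8  9 10 11 12 13
a[i]:   1  6 13  2  4  9 10  7 12 11  5  8  3
dp:     1  1  1  2  2  2  2  3  2  3  4  4  5
Maximum is 5.

5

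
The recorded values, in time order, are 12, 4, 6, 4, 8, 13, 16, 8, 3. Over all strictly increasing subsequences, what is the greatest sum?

Let S[i] be the best sum of a strictly increasing subsequence ending at i:
i:      1  2  3  4  5  6  7  8  9
a[i]:  12  4  6  4  8 13 16  8  3
S:     12  4 10  4 18 31 47 18  3
Maximum is 47 (e.g. 4 + 6 + 8 + 13 + 16).

47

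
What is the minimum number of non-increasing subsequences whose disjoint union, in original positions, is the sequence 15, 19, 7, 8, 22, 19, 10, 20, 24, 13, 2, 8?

5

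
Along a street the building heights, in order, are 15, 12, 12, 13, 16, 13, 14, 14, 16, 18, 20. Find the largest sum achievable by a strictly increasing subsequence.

93

Let S[i] be the best sum of a strictly increasing subsequence ending at i:
i:      1  2  3  4  5  6  7  8  9 10 11
a[i]:  15 12 12 13 16 13 14 14 16 18 20
S:     15 12 12 25 41 25 39 39 55 73 93
Maximum is 93 (e.g. 12 + 13 + 14 + 16 + 18 + 20).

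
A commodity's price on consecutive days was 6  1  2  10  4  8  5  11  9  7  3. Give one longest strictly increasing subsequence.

Patience tails give the LIS length; then backtrack through the dp parents:
6 → extends → [6]
1 → replaces 6 → [1]
2 → extends → [1, 2]
10 → extends → [1, 2, 10]
4 → replaces 10 → [1, 2, 4]
8 → extends → [1, 2, 4, 8]
5 → replaces 8 → [1, 2, 4, 5]
11 → extends → [1, 2, 4, 5, 11]
9 → replaces 11 → [1, 2, 4, 5, 9]
7 → replaces 9 → [1, 2, 4, 5, 7]
3 → replaces 4 → [1, 2, 3, 5, 7]
Length 5; one witness is 1, 2, 4, 8, 11.

1, 2, 4, 8, 11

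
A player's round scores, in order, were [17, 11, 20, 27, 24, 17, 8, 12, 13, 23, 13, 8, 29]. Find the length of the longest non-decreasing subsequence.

Let dp[i] be the length of the longest such subsequence ending at index i:
i:      1  2  3  4  5  6  7  8  9 10 11 12 13
a[i]:  17 11 20 27 24 17  8 12 13 23 13  8 29
dp:     1  1  2  3  3  2  1  2  3  4  4  2  5
Maximum dp value is 5.

5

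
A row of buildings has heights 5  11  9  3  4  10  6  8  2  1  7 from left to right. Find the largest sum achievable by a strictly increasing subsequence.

Let S[i] be the best sum of a strictly increasing subsequence ending at i:
i:      1  2  3  4  5  6  7  8  9 10 11
a[i]:   5 11  9  3  4 10  6  8  2  1  7
S:      5 16 14  3  7 24 13 21  2  1 20
Maximum is 24 (e.g. 5 + 9 + 10).

24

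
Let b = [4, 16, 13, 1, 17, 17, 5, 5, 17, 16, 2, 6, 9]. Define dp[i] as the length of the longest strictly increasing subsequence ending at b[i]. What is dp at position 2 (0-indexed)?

dp[i] = 1 + max{dp[j] : j<i, b[j]<b[i]} (or 1 if no such j):
i:      0  1  2  3  4  5  6  7  8  9 10 11 12
b[i]:   4 16 13  1 17 17  5  5 17 16  2  6  9
dp:     1  2  2  1  3  3  2  2  3  3  2  3  4
At index 2 the value is 2.

2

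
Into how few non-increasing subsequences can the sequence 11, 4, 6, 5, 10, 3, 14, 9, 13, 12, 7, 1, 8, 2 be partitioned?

4

The minimum number of non-increasing subsequences covering a sequence equals the length of its longest strictly increasing subsequence.
LIS length is 4 (e.g. 4, 6, 10, 14), so 4 piles are needed.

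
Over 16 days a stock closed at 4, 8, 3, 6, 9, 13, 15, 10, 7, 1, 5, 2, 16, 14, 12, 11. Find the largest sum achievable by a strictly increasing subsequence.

Let S[i] be the best sum of a strictly increasing subsequence ending at i:
i:      1  2  3  4  5  6  7  8  9 10 11 12 13 14 15 16
a[i]:   4  8  3  6  9 13 15 10  7  1  5  2 16 14 12 11
S:      4 12  3 10 21 34 49 31 17  1  9  3 65 48 43 42
Maximum is 65 (e.g. 4 + 8 + 9 + 13 + 15 + 16).

65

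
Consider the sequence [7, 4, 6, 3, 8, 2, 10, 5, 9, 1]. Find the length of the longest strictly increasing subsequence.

Let dp[i] be the length of the longest such subsequence ending at index i:
i:      1  2  3  4  5  6  7  8  9 10
a[i]:   7  4  6  3  8  2 10  5  9  1
dp:     1  1  2  1  3  1  4  2  4  1
Maximum dp value is 4.

4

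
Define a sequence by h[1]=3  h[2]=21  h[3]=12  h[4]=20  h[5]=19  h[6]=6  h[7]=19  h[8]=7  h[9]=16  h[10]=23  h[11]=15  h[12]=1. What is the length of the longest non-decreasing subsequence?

Track the smallest tail for each achievable length (allowing ties):
3 → extends → [3]
21 → extends → [3, 21]
12 → replaces 21 → [3, 12]
20 → extends → [3, 12, 20]
19 → replaces 20 → [3, 12, 19]
6 → replaces 12 → [3, 6, 19]
19 → extends → [3, 6, 19, 19]
7 → replaces 19 → [3, 6, 7, 19]
16 → replaces 19 → [3, 6, 7, 16]
23 → extends → [3, 6, 7, 16, 23]
15 → replaces 16 → [3, 6, 7, 15, 23]
1 → replaces 3 → [1, 6, 7, 15, 23]
Five tails, so the longest non-decreasing subsequence has length 5 (e.g. 3, 12, 19, 19, 23).

5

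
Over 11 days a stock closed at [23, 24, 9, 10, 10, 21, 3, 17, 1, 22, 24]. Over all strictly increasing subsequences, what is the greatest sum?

Let S[i] be the best sum of a strictly increasing subsequence ending at i:
i:      1  2  3  4  5  6  7  8  9 10 11
a[i]:  23 24  9 10 10 21  3 17  1 22 24
S:     23 47  9 19 19 40  3 36  1 62 86
Maximum is 86 (e.g. 9 + 10 + 21 + 22 + 24).

86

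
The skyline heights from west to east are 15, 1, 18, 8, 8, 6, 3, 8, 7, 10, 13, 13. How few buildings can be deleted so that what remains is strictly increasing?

7

Fewest deletions = n − (longest strictly increasing subsequence).
i:      1  2  3  4  5  6  7  8  9 10 11 12
a[i]:  15  1 18  8  8  6  3  8  7 10 13 13
dp:     1  1  2  2  2  2  2  3  3  4  5  5
max dp = 5, so deletions = 12 − 5 = 7.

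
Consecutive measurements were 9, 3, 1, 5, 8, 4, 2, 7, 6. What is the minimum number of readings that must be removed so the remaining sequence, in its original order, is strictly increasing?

6

Fewest deletions = n − (longest strictly increasing subsequence).
Patience tails:
9 → extends → [9]
3 → replaces 9 → [3]
1 → replaces 3 → [1]
5 → extends → [1, 5]
8 → extends → [1, 5, 8]
4 → replaces 5 → [1, 4, 8]
2 → replaces 4 → [1, 2, 8]
7 → replaces 8 → [1, 2, 7]
6 → replaces 7 → [1, 2, 6]
Longest strictly increasing subsequence has length 3, so deletions = 9 − 3 = 6.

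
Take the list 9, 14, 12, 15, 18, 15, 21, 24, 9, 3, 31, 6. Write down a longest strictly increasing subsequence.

9, 14, 15, 18, 21, 24, 31

Patience tails give the LIS length; then backtrack through the dp parents:
9 → extends → [9]
14 → extends → [9, 14]
12 → replaces 14 → [9, 12]
15 → extends → [9, 12, 15]
18 → extends → [9, 12, 15, 18]
15 → already a tail → [9, 12, 15, 18]
21 → extends → [9, 12, 15, 18, 21]
24 → extends → [9, 12, 15, 18, 21, 24]
9 → already a tail → [9, 12, 15, 18, 21, 24]
3 → replaces 9 → [3, 12, 15, 18, 21, 24]
31 → extends → [3, 12, 15, 18, 21, 24, 31]
6 → replaces 12 → [3, 6, 15, 18, 21, 24, 31]
Length 7; one witness is 9, 14, 15, 18, 21, 24, 31.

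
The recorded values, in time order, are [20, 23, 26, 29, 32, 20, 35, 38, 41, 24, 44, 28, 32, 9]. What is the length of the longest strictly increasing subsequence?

Track the smallest tail for each achievable length (strict):
20 → extends → [20]
23 → extends → [20, 23]
26 → extends → [20, 23, 26]
29 → extends → [20, 23, 26, 29]
32 → extends → [20, 23, 26, 29, 32]
20 → already a tail → [20, 23, 26, 29, 32]
35 → extends → [20, 23, 26, 29, 32, 35]
38 → extends → [20, 23, 26, 29, 32, 35, 38]
41 → extends → [20, 23, 26, 29, 32, 35, 38, 41]
24 → replaces 26 → [20, 23, 24, 29, 32, 35, 38, 41]
44 → extends → [20, 23, 24, 29, 32, 35, 38, 41, 44]
28 → replaces 29 → [20, 23, 24, 28, 32, 35, 38, 41, 44]
32 → already a tail → [20, 23, 24, 28, 32, 35, 38, 41, 44]
9 → replaces 20 → [9, 23, 24, 28, 32, 35, 38, 41, 44]
Nine tails, so the longest strictly increasing subsequence has length 9 (e.g. 20, 23, 26, 29, 32, 35, 38, 41, 44).

9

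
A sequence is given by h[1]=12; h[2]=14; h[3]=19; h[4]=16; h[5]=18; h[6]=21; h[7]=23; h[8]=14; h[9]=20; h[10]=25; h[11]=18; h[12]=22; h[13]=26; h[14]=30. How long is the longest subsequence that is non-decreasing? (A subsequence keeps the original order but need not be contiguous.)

Track the smallest tail for each achievable length (allowing ties):
12 → extends → [12]
14 → extends → [12, 14]
19 → extends → [12, 14, 19]
16 → replaces 19 → [12, 14, 16]
18 → extends → [12, 14, 16, 18]
21 → extends → [12, 14, 16, 18, 21]
23 → extends → [12, 14, 16, 18, 21, 23]
14 → replaces 16 → [12, 14, 14, 18, 21, 23]
20 → replaces 21 → [12, 14, 14, 18, 20, 23]
25 → extends → [12, 14, 14, 18, 20, 23, 25]
18 → replaces 20 → [12, 14, 14, 18, 18, 23, 25]
22 → replaces 23 → [12, 14, 14, 18, 18, 22, 25]
26 → extends → [12, 14, 14, 18, 18, 22, 25, 26]
30 → extends → [12, 14, 14, 18, 18, 22, 25, 26, 30]
Nine tails, so the longest non-decreasing subsequence has length 9 (e.g. 12, 14, 16, 18, 21, 23, 25, 26, 30).

9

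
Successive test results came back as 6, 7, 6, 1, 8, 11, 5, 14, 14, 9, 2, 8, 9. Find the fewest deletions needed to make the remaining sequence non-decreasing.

Fewest deletions = n − (longest non-decreasing subsequence).
i:      1  2  3  4  5  6  7  8  9 10 11 12 13
a[i]:   6  7  6  1  8 11  5 14 14  9  2  8  9
dp:     1  2  2  1  3  4  2  5  6  4  2  4  5
max dp = 6, so deletions = 13 − 6 = 7.

7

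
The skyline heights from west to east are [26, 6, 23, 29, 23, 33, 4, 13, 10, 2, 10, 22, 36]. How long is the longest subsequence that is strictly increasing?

Let dp[i] be the length of the longest such subsequence ending at index i:
i:      1  2  3  4  5  6  7  8  9 10 11 12 13
a[i]:  26  6 23 29 23 33  4 13 10  2 10 22 36
dp:     1  1  2  3  2  4  1  2  2  1  2  3  5
Maximum dp value is 5.

5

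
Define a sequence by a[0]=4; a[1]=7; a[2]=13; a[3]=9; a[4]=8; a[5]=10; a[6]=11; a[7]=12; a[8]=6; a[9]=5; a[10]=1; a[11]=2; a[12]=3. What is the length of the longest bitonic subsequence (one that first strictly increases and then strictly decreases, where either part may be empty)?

inc[i] = longest strictly increasing subsequence ending at i; dec[i] = longest strictly decreasing subsequence starting at i:
i:      0  1  2  3  4  5  6  7  8  9 10 11 12
a[i]:   4  7 13  9  8 10 11 12  6  5  1  2  3
inc:    1  2  3  3  3  4  5  6  2  2  1  2  3
dec:    2  4  6  5  4  4  4  4  3  2  1  1  1
Best peak at i=7 (value 12): inc=6, dec=4, length 6+4−1 = 9.

9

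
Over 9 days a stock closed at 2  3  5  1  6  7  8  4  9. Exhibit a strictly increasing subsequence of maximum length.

Patience tails give the LIS length; then backtrack through the dp parents:
2 → extends → [2]
3 → extends → [2, 3]
5 → extends → [2, 3, 5]
1 → replaces 2 → [1, 3, 5]
6 → extends → [1, 3, 5, 6]
7 → extends → [1, 3, 5, 6, 7]
8 → extends → [1, 3, 5, 6, 7, 8]
4 → replaces 5 → [1, 3, 4, 6, 7, 8]
9 → extends → [1, 3, 4, 6, 7, 8, 9]
Length 7; one witness is 2, 3, 5, 6, 7, 8, 9.

2, 3, 5, 6, 7, 8, 9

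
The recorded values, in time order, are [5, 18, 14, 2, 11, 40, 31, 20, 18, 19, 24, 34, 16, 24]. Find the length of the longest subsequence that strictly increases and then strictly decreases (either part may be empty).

inc[i] = longest strictly increasing subsequence ending at i; dec[i] = longest strictly decreasing subsequence starting at i:
i:      1  2  3  4  5  6  7  8  9 10 11 12 13 14
a[i]:   5 18 14  2 11 40 31 20 18 19 24 34 16 24
inc:    1  2  2  1  2  3  3  3  3  4  5  6  3  5
dec:    2  3  2  1  1  5  4  3  2  2  2  2  1  1
Best peak at i=6 (value 40): inc=3, dec=5, length 3+5−1 = 7.

7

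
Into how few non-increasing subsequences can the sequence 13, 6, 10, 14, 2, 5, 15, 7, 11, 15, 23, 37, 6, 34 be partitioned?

7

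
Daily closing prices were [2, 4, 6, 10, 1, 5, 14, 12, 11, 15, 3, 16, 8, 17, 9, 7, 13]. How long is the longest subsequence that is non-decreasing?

Let dp[i] be the length of the longest such subsequence ending at index i:
i:      1  2  3  4  5  6  7  8  9 10 11 12 13 14 15 16 17
a[i]:   2  4  6 10  1  5 14 12 11 15  3 16  8 17  9  7 13
dp:     1  2  3  4  1  3  5  5  5  6  2  7  4  8  5  4  6
Maximum dp value is 8.

8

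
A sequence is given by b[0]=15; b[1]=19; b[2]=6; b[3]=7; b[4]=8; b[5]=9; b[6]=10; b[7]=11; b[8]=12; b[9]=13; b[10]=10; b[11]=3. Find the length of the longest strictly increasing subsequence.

8

Track the smallest tail for each achievable length (strict):
15 → extends → [15]
19 → extends → [15, 19]
6 → replaces 15 → [6, 19]
7 → replaces 19 → [6, 7]
8 → extends → [6, 7, 8]
9 → extends → [6, 7, 8, 9]
10 → extends → [6, 7, 8, 9, 10]
11 → extends → [6, 7, 8, 9, 10, 11]
12 → extends → [6, 7, 8, 9, 10, 11, 12]
13 → extends → [6, 7, 8, 9, 10, 11, 12, 13]
10 → already a tail → [6, 7, 8, 9, 10, 11, 12, 13]
3 → replaces 6 → [3, 7, 8, 9, 10, 11, 12, 13]
Eight tails, so the longest strictly increasing subsequence has length 8 (e.g. 6, 7, 8, 9, 10, 11, 12, 13).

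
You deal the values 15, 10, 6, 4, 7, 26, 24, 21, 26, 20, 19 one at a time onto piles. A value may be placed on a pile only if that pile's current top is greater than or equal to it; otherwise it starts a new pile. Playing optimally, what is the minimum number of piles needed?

4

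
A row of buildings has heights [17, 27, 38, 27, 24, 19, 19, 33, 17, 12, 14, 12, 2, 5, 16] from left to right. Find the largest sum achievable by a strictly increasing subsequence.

Let S[i] be the best sum of a strictly increasing subsequence ending at i:
i:      1  2  3  4  5  6  7  8  9 10 11 12 13 14 15
a[i]:  17 27 38 27 24 19 19 33 17 12 14 12  2  5 16
S:     17 44 82 44 41 36 36 77 17 12 26 12  2  7 42
Maximum is 82 (e.g. 17 + 27 + 38).

82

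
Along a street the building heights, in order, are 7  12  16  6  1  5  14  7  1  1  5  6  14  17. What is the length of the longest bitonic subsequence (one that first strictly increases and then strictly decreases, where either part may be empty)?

inc[i] = longest strictly increasing subsequence ending at i; dec[i] = longest strictly decreasing subsequence starting at i:
i:      1  2  3  4  5  6  7  8  9 10 11 12 13 14
a[i]:   7 12 16  6  1  5 14  7  1  1  5  6 14 17
inc:    1  2  3  1  1  2  3  3  1  1  2  3  4  5
dec:    4  4  4  3  1  2  3  2  1  1  1  1  1  1
Best peak at i=3 (value 16): inc=3, dec=4, length 3+4−1 = 6.

6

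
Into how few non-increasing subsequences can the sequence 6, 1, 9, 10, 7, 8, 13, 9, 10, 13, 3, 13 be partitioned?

6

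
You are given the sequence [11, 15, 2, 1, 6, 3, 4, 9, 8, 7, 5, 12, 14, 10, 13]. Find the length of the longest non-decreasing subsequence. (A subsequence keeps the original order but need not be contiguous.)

Let dp[i] be the length of the longest such subsequence ending at index i:
i:      1  2  3  4  5  6  7  8  9 10 11 12 13 14 15
a[i]:  11 15  2  1  6  3  4  9  8  7  5 12 14 10 13
dp:     1  2  1  1  2  2  3  4  4  4  4  5  6  5  6
Maximum dp value is 6.

6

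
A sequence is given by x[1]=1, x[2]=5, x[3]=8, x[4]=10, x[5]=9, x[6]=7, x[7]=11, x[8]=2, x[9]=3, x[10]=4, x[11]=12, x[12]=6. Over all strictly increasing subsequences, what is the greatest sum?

Let S[i] be the best sum of a strictly increasing subsequence ending at i:
i:      1  2  3  4  5  6  7  8  9 10 11 12
x[i]:   1  5  8 10  9  7 11  2  3  4 12  6
S:      1  6 14 24 23 13 35  3  6 10 47 16
Maximum is 47 (e.g. 1 + 5 + 8 + 10 + 11 + 12).

47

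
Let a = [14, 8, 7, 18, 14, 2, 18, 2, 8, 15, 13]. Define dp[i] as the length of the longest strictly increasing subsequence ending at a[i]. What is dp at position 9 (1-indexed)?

2

dp[i] = 1 + max{dp[j] : j<i, a[j]<a[i]} (or 1 if no such j):
i:      1  2  3  4  5  6  7  8  9 10 11
a[i]:  14  8  7 18 14  2 18  2  8 15 13
dp:     1  1  1  2  2  1  3  1  2  3  3
At index 9 the value is 2.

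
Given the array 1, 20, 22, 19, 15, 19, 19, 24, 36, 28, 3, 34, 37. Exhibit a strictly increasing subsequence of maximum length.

Patience tails give the LIS length; then backtrack through the dp parents:
1 → extends → [1]
20 → extends → [1, 20]
22 → extends → [1, 20, 22]
19 → replaces 20 → [1, 19, 22]
15 → replaces 19 → [1, 15, 22]
19 → replaces 22 → [1, 15, 19]
19 → already a tail → [1, 15, 19]
24 → extends → [1, 15, 19, 24]
36 → extends → [1, 15, 19, 24, 36]
28 → replaces 36 → [1, 15, 19, 24, 28]
3 → replaces 15 → [1, 3, 19, 24, 28]
34 → extends → [1, 3, 19, 24, 28, 34]
37 → extends → [1, 3, 19, 24, 28, 34, 37]
Length 7; one witness is 1, 20, 22, 24, 28, 34, 37.

1, 20, 22, 24, 28, 34, 37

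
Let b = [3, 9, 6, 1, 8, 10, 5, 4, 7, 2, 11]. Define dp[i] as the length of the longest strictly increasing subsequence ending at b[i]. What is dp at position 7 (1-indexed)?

2

dp[i] = 1 + max{dp[j] : j<i, b[j]<b[i]} (or 1 if no such j):
i:      1  2  3  4  5  6  7  8  9 10 11
b[i]:   3  9  6  1  8 10  5  4  7  2 11
dp:     1  2  2  1  3  4  2  2  3  2  5
At index 7 the value is 2.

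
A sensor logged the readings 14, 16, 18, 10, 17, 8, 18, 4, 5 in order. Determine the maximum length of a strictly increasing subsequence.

4

Let dp[i] be the length of the longest such subsequence ending at index i:
i:      1  2  3  4  5  6  7  8  9
a[i]:  14 16 18 10 17  8 18  4  5
dp:     1  2  3  1  3  1  4  1  2
Maximum dp value is 4.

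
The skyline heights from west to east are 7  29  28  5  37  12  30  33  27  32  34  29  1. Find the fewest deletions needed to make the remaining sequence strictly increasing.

8

Fewest deletions = n − (longest strictly increasing subsequence).
Patience tails:
7 → extends → [7]
29 → extends → [7, 29]
28 → replaces 29 → [7, 28]
5 → replaces 7 → [5, 28]
37 → extends → [5, 28, 37]
12 → replaces 28 → [5, 12, 37]
30 → replaces 37 → [5, 12, 30]
33 → extends → [5, 12, 30, 33]
27 → replaces 30 → [5, 12, 27, 33]
32 → replaces 33 → [5, 12, 27, 32]
34 → extends → [5, 12, 27, 32, 34]
29 → replaces 32 → [5, 12, 27, 29, 34]
1 → replaces 5 → [1, 12, 27, 29, 34]
Longest strictly increasing subsequence has length 5, so deletions = 13 − 5 = 8.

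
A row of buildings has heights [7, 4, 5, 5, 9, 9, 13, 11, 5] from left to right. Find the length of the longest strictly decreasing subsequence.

3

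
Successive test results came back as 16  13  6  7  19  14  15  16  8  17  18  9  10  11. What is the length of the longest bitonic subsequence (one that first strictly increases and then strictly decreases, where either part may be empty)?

8

inc[i] = longest strictly increasing subsequence ending at i; dec[i] = longest strictly decreasing subsequence starting at i:
i:      1  2  3  4  5  6  7  8  9 10 11 12 13 14
a[i]:  16 13  6  7 19 14 15 16  8 17 18  9 10 11
inc:    1  1  1  2  3  3  4  5  3  6  7  4  5  6
dec:    3  2  1  1  3  2  2  2  1  2  2  1  1  1
Best peak at i=11 (value 18): inc=7, dec=2, length 7+2−1 = 8.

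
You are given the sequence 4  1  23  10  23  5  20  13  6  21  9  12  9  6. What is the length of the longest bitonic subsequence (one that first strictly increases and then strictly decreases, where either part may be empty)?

inc[i] = longest strictly increasing subsequence ending at i; dec[i] = longest strictly decreasing subsequence starting at i:
i:      1  2  3  4  5  6  7  8  9 10 11 12 13 14
a[i]:   4  1 23 10 23  5 20 13  6 21  9 12  9  6
inc:    1  1  2  2  3  2  3  3  3  4  4  5  4  3
dec:    2  1  6  3  6  1  5  4  1  4  2  3  2  1
Best peak at i=5 (value 23): inc=3, dec=6, length 3+6−1 = 8.

8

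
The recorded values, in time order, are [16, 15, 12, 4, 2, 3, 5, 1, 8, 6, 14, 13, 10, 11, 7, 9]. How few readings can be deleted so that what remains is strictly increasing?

Fewest deletions = n − (longest strictly increasing subsequence).
i:      1  2  3  4  5  6  7  8  9 10 11 12 13 14 15 16
a[i]:  16 15 12  4  2  3  5  1  8  6 14 13 10 11  7  9
dp:     1  1  1  1  1  2  3  1  4  4  5  5  5  6  5  6
max dp = 6, so deletions = 16 − 6 = 10.

10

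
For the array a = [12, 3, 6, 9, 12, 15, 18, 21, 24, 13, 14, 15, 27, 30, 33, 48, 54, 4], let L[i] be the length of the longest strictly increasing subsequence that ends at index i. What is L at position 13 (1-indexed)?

9

dp[i] = 1 + max{dp[j] : j<i, a[j]<a[i]} (or 1 if no such j):
i:      1  2  3  4  5  6  7  8  9 10 11 12 13 14 15 16 17 18
a[i]:  12  3  6  9 12 15 18 21 24 13 14 15 27 30 33 48 54  4
dp:     1  1  2  3  4  5  6  7  8  5  6  7  9 10 11 12 13  2
At index 13 the value is 9.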